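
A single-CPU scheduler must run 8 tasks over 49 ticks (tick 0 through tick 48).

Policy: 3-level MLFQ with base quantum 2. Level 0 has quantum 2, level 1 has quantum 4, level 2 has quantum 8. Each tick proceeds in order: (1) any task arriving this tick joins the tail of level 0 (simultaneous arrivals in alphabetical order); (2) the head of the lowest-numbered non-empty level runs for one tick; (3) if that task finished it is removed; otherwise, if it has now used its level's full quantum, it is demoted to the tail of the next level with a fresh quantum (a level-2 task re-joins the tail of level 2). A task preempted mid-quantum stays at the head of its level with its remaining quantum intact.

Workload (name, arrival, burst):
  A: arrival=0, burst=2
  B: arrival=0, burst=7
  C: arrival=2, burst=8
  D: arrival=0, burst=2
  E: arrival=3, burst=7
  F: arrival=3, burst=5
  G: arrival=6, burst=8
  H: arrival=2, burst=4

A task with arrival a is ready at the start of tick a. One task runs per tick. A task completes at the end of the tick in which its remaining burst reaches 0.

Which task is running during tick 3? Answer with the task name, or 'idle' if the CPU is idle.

running at tick 3 = B

t=0: L0/L1/L2 = ABD/-/- → run A
t=1: L0/L1/L2 = ABD/-/- → run A
t=2: L0/L1/L2 = BDCH/-/- → run B
t=3: L0/L1/L2 = BDCHEF/-/- → run B
t=4: L0/L1/L2 = DCHEF/B/- → run D
t=5: L0/L1/L2 = DCHEF/B/- → run D
t=6: L0/L1/L2 = CHEFG/B/- → run C
t=7: L0/L1/L2 = CHEFG/B/- → run C
t=8: L0/L1/L2 = HEFG/BC/- → run H
t=9: L0/L1/L2 = HEFG/BC/- → run H
t=10: L0/L1/L2 = EFG/BCH/- → run E
t=11: L0/L1/L2 = EFG/BCH/- → run E
t=12: L0/L1/L2 = FG/BCHE/- → run F
t=13: L0/L1/L2 = FG/BCHE/- → run F
t=14: L0/L1/L2 = G/BCHEF/- → run G
t=15: L0/L1/L2 = G/BCHEF/- → run G
t=16: L0/L1/L2 = -/BCHEFG/- → run B
t=17: L0/L1/L2 = -/BCHEFG/- → run B
t=18: L0/L1/L2 = -/BCHEFG/- → run B
t=19: L0/L1/L2 = -/BCHEFG/- → run B
t=20: L0/L1/L2 = -/CHEFG/B → run C
t=21: L0/L1/L2 = -/CHEFG/B → run C
t=22: L0/L1/L2 = -/CHEFG/B → run C
t=23: L0/L1/L2 = -/CHEFG/B → run C
t=24: L0/L1/L2 = -/HEFG/BC → run H
t=25: L0/L1/L2 = -/HEFG/BC → run H
t=26: L0/L1/L2 = -/EFG/BC → run E
t=27: L0/L1/L2 = -/EFG/BC → run E
t=28: L0/L1/L2 = -/EFG/BC → run E
t=29: L0/L1/L2 = -/EFG/BC → run E
t=30: L0/L1/L2 = -/FG/BCE → run F
t=31: L0/L1/L2 = -/FG/BCE → run F
t=32: L0/L1/L2 = -/FG/BCE → run F
t=33: L0/L1/L2 = -/G/BCE → run G
t=34: L0/L1/L2 = -/G/BCE → run G
t=35: L0/L1/L2 = -/G/BCE → run G
t=36: L0/L1/L2 = -/G/BCE → run G
t=37: L0/L1/L2 = -/-/BCEG → run B
t=38: L0/L1/L2 = -/-/CEG → run C
t=39: L0/L1/L2 = -/-/CEG → run C
t=40: L0/L1/L2 = -/-/EG → run E
t=41: L0/L1/L2 = -/-/G → run G
t=42: L0/L1/L2 = -/-/G → run G
t=43: (idle)
t=44: (idle)
t=45: (idle)
t=46: (idle)
t=47: (idle)
t=48: (idle)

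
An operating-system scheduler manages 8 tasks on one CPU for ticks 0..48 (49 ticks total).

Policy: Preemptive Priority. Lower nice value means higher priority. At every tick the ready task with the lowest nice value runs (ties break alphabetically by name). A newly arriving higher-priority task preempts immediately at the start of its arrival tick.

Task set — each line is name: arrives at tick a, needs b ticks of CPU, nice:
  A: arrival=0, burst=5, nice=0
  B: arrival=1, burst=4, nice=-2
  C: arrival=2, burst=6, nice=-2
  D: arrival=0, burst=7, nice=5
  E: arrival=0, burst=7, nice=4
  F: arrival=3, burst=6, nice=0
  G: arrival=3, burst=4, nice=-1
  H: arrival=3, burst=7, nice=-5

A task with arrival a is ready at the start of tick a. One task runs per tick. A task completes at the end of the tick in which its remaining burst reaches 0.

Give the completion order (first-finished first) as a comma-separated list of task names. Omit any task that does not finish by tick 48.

t=0: ready={A,D,E} → run A
t=1: ready={A,B,D,E} → run B
t=2: ready={A,B,C,D,E} → run B
t=3: ready={A,B,C,D,E,F,G,H} → run H
t=4: ready={A,B,C,D,E,F,G,H} → run H
t=5: ready={A,B,C,D,E,F,G,H} → run H
t=6: ready={A,B,C,D,E,F,G,H} → run H
t=7: ready={A,B,C,D,E,F,G,H} → run H
t=8: ready={A,B,C,D,E,F,G,H} → run H
t=9: ready={A,B,C,D,E,F,G,H} → run H
t=10: ready={A,B,C,D,E,F,G} → run B
t=11: ready={A,B,C,D,E,F,G} → run B
t=12: ready={A,C,D,E,F,G} → run C
t=13: ready={A,C,D,E,F,G} → run C
t=14: ready={A,C,D,E,F,G} → run C
t=15: ready={A,C,D,E,F,G} → run C
t=16: ready={A,C,D,E,F,G} → run C
t=17: ready={A,C,D,E,F,G} → run C
t=18: ready={A,D,E,F,G} → run G
t=19: ready={A,D,E,F,G} → run G
t=20: ready={A,D,E,F,G} → run G
t=21: ready={A,D,E,F,G} → run G
t=22: ready={A,D,E,F} → run A
t=23: ready={A,D,E,F} → run A
t=24: ready={A,D,E,F} → run A
t=25: ready={A,D,E,F} → run A
t=26: ready={D,E,F} → run F
t=27: ready={D,E,F} → run F
t=28: ready={D,E,F} → run F
t=29: ready={D,E,F} → run F
t=30: ready={D,E,F} → run F
t=31: ready={D,E,F} → run F
t=32: ready={D,E} → run E
t=33: ready={D,E} → run E
t=34: ready={D,E} → run E
t=35: ready={D,E} → run E
t=36: ready={D,E} → run E
t=37: ready={D,E} → run E
t=38: ready={D,E} → run E
t=39: ready={D} → run D
t=40: ready={D} → run D
t=41: ready={D} → run D
t=42: ready={D} → run D
t=43: ready={D} → run D
t=44: ready={D} → run D
t=45: ready={D} → run D
t=46: (idle)
t=47: (idle)
t=48: (idle)

completion order = H, B, C, G, A, F, E, D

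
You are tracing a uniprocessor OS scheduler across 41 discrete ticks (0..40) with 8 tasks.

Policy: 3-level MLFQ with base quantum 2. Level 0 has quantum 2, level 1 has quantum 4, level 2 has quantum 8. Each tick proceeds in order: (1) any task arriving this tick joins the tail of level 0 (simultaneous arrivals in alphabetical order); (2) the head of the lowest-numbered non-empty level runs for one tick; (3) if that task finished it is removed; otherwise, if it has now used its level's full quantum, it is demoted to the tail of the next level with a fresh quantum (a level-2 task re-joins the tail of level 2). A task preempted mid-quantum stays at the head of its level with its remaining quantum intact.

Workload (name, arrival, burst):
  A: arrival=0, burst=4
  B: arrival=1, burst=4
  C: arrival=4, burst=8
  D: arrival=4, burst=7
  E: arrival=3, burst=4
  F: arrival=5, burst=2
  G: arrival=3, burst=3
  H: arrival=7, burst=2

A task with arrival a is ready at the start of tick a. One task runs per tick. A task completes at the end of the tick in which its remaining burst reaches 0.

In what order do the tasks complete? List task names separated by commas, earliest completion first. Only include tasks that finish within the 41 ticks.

t=0: L0/L1/L2 = A/-/- → run A
t=1: L0/L1/L2 = AB/-/- → run A
t=2: L0/L1/L2 = B/A/- → run B
t=3: L0/L1/L2 = BEG/A/- → run B
t=4: L0/L1/L2 = EGCD/AB/- → run E
t=5: L0/L1/L2 = EGCDF/AB/- → run E
t=6: L0/L1/L2 = GCDF/ABE/- → run G
t=7: L0/L1/L2 = GCDFH/ABE/- → run G
t=8: L0/L1/L2 = CDFH/ABEG/- → run C
t=9: L0/L1/L2 = CDFH/ABEG/- → run C
t=10: L0/L1/L2 = DFH/ABEGC/- → run D
t=11: L0/L1/L2 = DFH/ABEGC/- → run D
t=12: L0/L1/L2 = FH/ABEGCD/- → run F
t=13: L0/L1/L2 = FH/ABEGCD/- → run F
t=14: L0/L1/L2 = H/ABEGCD/- → run H
t=15: L0/L1/L2 = H/ABEGCD/- → run H
t=16: L0/L1/L2 = -/ABEGCD/- → run A
t=17: L0/L1/L2 = -/ABEGCD/- → run A
t=18: L0/L1/L2 = -/BEGCD/- → run B
t=19: L0/L1/L2 = -/BEGCD/- → run B
t=20: L0/L1/L2 = -/EGCD/- → run E
t=21: L0/L1/L2 = -/EGCD/- → run E
t=22: L0/L1/L2 = -/GCD/- → run G
t=23: L0/L1/L2 = -/CD/- → run C
t=24: L0/L1/L2 = -/CD/- → run C
t=25: L0/L1/L2 = -/CD/- → run C
t=26: L0/L1/L2 = -/CD/- → run C
t=27: L0/L1/L2 = -/D/C → run D
t=28: L0/L1/L2 = -/D/C → run D
t=29: L0/L1/L2 = -/D/C → run D
t=30: L0/L1/L2 = -/D/C → run D
t=31: L0/L1/L2 = -/-/CD → run C
t=32: L0/L1/L2 = -/-/CD → run C
t=33: L0/L1/L2 = -/-/D → run D
t=34: (idle)
t=35: (idle)
t=36: (idle)
t=37: (idle)
t=38: (idle)
t=39: (idle)
t=40: (idle)

completion order = F, H, A, B, E, G, C, D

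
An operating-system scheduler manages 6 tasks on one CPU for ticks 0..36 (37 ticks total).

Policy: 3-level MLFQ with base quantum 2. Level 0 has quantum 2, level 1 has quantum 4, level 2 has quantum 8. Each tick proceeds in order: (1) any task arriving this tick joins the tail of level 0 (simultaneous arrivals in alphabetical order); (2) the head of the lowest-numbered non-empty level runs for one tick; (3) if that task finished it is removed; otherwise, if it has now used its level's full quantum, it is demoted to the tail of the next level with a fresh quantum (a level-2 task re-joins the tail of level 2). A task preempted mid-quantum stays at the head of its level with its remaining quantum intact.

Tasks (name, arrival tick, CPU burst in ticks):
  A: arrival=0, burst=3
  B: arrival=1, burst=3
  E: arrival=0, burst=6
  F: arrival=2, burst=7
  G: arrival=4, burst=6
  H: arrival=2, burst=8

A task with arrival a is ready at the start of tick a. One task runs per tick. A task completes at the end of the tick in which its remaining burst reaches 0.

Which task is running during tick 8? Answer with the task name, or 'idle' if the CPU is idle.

t=0: L0/L1/L2 = AE/-/- → run A
t=1: L0/L1/L2 = AEB/-/- → run A
t=2: L0/L1/L2 = EBFH/A/- → run E
t=3: L0/L1/L2 = EBFH/A/- → run E
t=4: L0/L1/L2 = BFHG/AE/- → run B
t=5: L0/L1/L2 = BFHG/AE/- → run B
t=6: L0/L1/L2 = FHG/AEB/- → run F
t=7: L0/L1/L2 = FHG/AEB/- → run F
t=8: L0/L1/L2 = HG/AEBF/- → run H
t=9: L0/L1/L2 = HG/AEBF/- → run H
t=10: L0/L1/L2 = G/AEBFH/- → run G
t=11: L0/L1/L2 = G/AEBFH/- → run G
t=12: L0/L1/L2 = -/AEBFHG/- → run A
t=13: L0/L1/L2 = -/EBFHG/- → run E
t=14: L0/L1/L2 = -/EBFHG/- → run E
t=15: L0/L1/L2 = -/EBFHG/- → run E
t=16: L0/L1/L2 = -/EBFHG/- → run E
t=17: L0/L1/L2 = -/BFHG/- → run B
t=18: L0/L1/L2 = -/FHG/- → run F
t=19: L0/L1/L2 = -/FHG/- → run F
t=20: L0/L1/L2 = -/FHG/- → run F
t=21: L0/L1/L2 = -/FHG/- → run F
t=22: L0/L1/L2 = -/HG/F → run H
t=23: L0/L1/L2 = -/HG/F → run H
t=24: L0/L1/L2 = -/HG/F → run H
t=25: L0/L1/L2 = -/HG/F → run H
t=26: L0/L1/L2 = -/G/FH → run G
t=27: L0/L1/L2 = -/G/FH → run G
t=28: L0/L1/L2 = -/G/FH → run G
t=29: L0/L1/L2 = -/G/FH → run G
t=30: L0/L1/L2 = -/-/FH → run F
t=31: L0/L1/L2 = -/-/H → run H
t=32: L0/L1/L2 = -/-/H → run H
t=33: (idle)
t=34: (idle)
t=35: (idle)
t=36: (idle)

running at tick 8 = H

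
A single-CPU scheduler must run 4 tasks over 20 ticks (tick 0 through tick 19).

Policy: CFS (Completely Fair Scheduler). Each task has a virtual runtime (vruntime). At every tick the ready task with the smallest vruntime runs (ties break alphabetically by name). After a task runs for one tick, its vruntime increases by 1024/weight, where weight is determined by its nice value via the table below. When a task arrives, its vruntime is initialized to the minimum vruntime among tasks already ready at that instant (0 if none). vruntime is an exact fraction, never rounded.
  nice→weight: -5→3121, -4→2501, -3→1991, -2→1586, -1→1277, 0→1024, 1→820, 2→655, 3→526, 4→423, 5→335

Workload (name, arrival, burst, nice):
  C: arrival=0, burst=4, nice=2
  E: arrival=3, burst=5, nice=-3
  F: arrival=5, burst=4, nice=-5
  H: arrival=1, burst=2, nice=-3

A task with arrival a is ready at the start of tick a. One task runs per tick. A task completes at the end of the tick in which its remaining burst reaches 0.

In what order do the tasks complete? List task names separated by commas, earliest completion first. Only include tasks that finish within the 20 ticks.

completion order = H, F, E, C

t=0: vr[C=0] → run C
t=1: vr[C=1024/655 H=1024/655] → run C
t=2: vr[C=2048/655 H=1024/655] → run H
t=3: vr[C=2048/655 E=2709504/1304105 H=2709504/1304105] → run E
t=4: vr[C=2048/655 E=3380224/1304105 H=2709504/1304105] → run H
t=5: vr[C=2048/655 E=3380224/1304105 F=3380224/1304105] → run E
t=6: vr[C=2048/655 E=4050944/1304105 F=3380224/1304105] → run F
t=7: vr[C=2048/655 E=4050944/1304105 F=11885082624/4070111705] → run F
t=8: vr[C=2048/655 E=4050944/1304105 F=13220486144/4070111705] → run E
t=9: vr[C=2048/655 E=4721664/1304105 F=13220486144/4070111705] → run C
t=10: vr[C=3072/655 E=4721664/1304105 F=13220486144/4070111705] → run F
t=11: vr[C=3072/655 E=4721664/1304105 F=14555889664/4070111705] → run F
t=12: vr[C=3072/655 E=4721664/1304105] → run E
t=13: vr[C=3072/655 E=5392384/1304105] → run E
t=14: vr[C=3072/655] → run C
t=15: (idle)
t=16: (idle)
t=17: (idle)
t=18: (idle)
t=19: (idle)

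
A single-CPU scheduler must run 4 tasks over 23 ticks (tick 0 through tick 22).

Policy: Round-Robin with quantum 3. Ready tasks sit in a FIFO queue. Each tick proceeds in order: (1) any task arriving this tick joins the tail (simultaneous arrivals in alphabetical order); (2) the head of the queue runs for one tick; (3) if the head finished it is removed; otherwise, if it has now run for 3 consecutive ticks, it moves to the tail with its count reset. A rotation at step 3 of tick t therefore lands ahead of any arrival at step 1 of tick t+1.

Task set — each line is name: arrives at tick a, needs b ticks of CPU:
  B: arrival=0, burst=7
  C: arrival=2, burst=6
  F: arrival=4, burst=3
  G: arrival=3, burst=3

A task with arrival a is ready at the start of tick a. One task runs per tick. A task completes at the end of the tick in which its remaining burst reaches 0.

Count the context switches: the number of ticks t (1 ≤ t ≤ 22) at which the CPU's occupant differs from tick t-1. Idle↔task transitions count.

t=0: queue=[B] q_used=0 → run B
t=1: queue=[B] q_used=1 → run B
t=2: queue=[B,C] q_used=2 → run B
t=3: queue=[C,B,G] q_used=0 → run C
t=4: queue=[C,B,G,F] q_used=1 → run C
t=5: queue=[C,B,G,F] q_used=2 → run C
t=6: queue=[B,G,F,C] q_used=0 → run B
t=7: queue=[B,G,F,C] q_used=1 → run B
t=8: queue=[B,G,F,C] q_used=2 → run B
t=9: queue=[G,F,C,B] q_used=0 → run G
t=10: queue=[G,F,C,B] q_used=1 → run G
t=11: queue=[G,F,C,B] q_used=2 → run G
t=12: queue=[F,C,B] q_used=0 → run F
t=13: queue=[F,C,B] q_used=1 → run F
t=14: queue=[F,C,B] q_used=2 → run F
t=15: queue=[C,B] q_used=0 → run C
t=16: queue=[C,B] q_used=1 → run C
t=17: queue=[C,B] q_used=2 → run C
t=18: queue=[B] q_used=0 → run B
t=19: (idle)
t=20: (idle)
t=21: (idle)
t=22: (idle)

context switches = 7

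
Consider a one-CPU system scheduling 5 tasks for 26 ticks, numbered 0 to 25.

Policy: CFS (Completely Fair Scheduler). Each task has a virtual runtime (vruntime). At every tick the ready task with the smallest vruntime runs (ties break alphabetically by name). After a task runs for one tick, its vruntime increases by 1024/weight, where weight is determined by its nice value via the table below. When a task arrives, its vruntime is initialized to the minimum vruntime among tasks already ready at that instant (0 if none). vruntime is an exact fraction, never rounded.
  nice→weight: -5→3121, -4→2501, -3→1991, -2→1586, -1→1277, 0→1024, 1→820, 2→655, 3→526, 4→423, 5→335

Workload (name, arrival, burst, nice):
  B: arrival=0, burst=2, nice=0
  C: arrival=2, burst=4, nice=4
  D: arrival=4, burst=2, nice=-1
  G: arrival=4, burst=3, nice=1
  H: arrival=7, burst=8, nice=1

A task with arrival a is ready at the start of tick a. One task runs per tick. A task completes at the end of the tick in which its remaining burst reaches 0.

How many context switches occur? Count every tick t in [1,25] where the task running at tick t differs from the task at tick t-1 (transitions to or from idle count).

context switches = 11

t=0: vr[B=0] → run B
t=1: vr[B=1] → run B
t=2: vr[C=0] → run C
t=3: vr[C=1024/423] → run C
t=4: vr[C=2048/423 D=2048/423 G=2048/423] → run C
t=5: vr[C=1024/141 D=2048/423 G=2048/423] → run D
t=6: vr[C=1024/141 D=3048448/540171 G=2048/423] → run G
t=7: vr[C=1024/141 D=3048448/540171 G=528128/86715 H=3048448/540171] → run D
t=8: vr[C=1024/141 G=528128/86715 H=3048448/540171] → run H
t=9: vr[C=1024/141 G=528128/86715 H=763215616/110735055] → run G
t=10: vr[C=1024/141 G=636416/86715 H=763215616/110735055] → run H
t=11: vr[C=1024/141 G=636416/86715 H=901499392/110735055] → run C
t=12: vr[G=636416/86715 H=901499392/110735055] → run G
t=13: vr[H=901499392/110735055] → run H
t=14: vr[H=1039783168/110735055] → run H
t=15: vr[H=1178066944/110735055] → run H
t=16: vr[H=263270144/22147011] → run H
t=17: vr[H=1454634496/110735055] → run H
t=18: vr[H=1592918272/110735055] → run H
t=19: (idle)
t=20: (idle)
t=21: (idle)
t=22: (idle)
t=23: (idle)
t=24: (idle)
t=25: (idle)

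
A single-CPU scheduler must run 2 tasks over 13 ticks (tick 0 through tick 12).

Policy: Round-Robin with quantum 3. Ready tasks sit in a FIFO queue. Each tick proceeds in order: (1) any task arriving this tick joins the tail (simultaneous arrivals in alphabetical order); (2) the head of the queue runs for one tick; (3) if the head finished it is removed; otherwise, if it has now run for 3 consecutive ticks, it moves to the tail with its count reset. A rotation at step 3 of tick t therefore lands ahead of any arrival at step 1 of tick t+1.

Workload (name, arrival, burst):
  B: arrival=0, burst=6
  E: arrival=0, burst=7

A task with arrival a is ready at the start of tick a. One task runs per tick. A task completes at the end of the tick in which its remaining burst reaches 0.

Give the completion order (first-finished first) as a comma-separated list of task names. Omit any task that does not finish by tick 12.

t=0: queue=[B,E] q_used=0 → run B
t=1: queue=[B,E] q_used=1 → run B
t=2: queue=[B,E] q_used=2 → run B
t=3: queue=[E,B] q_used=0 → run E
t=4: queue=[E,B] q_used=1 → run E
t=5: queue=[E,B] q_used=2 → run E
t=6: queue=[B,E] q_used=0 → run B
t=7: queue=[B,E] q_used=1 → run B
t=8: queue=[B,E] q_used=2 → run B
t=9: queue=[E] q_used=0 → run E
t=10: queue=[E] q_used=1 → run E
t=11: queue=[E] q_used=2 → run E
t=12: queue=[E] q_used=0 → run E

completion order = B, E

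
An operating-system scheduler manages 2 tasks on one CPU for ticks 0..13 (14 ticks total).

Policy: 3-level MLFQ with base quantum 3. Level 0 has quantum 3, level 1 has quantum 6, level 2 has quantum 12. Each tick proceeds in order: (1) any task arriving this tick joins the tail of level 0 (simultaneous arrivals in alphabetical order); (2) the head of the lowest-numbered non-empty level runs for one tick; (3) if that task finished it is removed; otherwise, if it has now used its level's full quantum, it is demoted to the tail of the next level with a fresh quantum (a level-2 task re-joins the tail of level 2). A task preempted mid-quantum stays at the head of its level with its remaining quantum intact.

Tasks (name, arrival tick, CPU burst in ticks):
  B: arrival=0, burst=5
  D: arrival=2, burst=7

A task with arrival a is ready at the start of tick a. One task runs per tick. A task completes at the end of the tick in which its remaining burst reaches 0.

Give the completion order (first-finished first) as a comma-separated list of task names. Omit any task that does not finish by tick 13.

completion order = B, D

t=0: L0/L1/L2 = B/-/- → run B
t=1: L0/L1/L2 = B/-/- → run B
t=2: L0/L1/L2 = BD/-/- → run B
t=3: L0/L1/L2 = D/B/- → run D
t=4: L0/L1/L2 = D/B/- → run D
t=5: L0/L1/L2 = D/B/- → run D
t=6: L0/L1/L2 = -/BD/- → run B
t=7: L0/L1/L2 = -/BD/- → run B
t=8: L0/L1/L2 = -/D/- → run D
t=9: L0/L1/L2 = -/D/- → run D
t=10: L0/L1/L2 = -/D/- → run D
t=11: L0/L1/L2 = -/D/- → run D
t=12: (idle)
t=13: (idle)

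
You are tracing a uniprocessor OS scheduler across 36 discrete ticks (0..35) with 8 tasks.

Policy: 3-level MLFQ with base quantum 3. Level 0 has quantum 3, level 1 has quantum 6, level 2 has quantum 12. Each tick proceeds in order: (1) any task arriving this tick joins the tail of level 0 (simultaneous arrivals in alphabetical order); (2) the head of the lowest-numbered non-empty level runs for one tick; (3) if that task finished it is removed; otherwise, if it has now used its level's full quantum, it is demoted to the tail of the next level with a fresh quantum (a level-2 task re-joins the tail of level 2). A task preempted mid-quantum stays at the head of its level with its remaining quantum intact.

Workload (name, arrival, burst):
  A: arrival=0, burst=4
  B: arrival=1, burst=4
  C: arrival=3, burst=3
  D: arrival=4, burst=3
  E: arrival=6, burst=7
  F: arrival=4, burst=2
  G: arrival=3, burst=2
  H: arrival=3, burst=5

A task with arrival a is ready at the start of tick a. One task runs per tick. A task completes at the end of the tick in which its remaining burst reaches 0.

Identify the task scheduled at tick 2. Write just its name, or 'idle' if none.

running at tick 2 = A

t=0: L0/L1/L2 = A/-/- → run A
t=1: L0/L1/L2 = AB/-/- → run A
t=2: L0/L1/L2 = AB/-/- → run A
t=3: L0/L1/L2 = BCGH/A/- → run B
t=4: L0/L1/L2 = BCGHDF/A/- → run B
t=5: L0/L1/L2 = BCGHDF/A/- → run B
t=6: L0/L1/L2 = CGHDFE/AB/- → run C
t=7: L0/L1/L2 = CGHDFE/AB/- → run C
t=8: L0/L1/L2 = CGHDFE/AB/- → run C
t=9: L0/L1/L2 = GHDFE/AB/- → run G
t=10: L0/L1/L2 = GHDFE/AB/- → run G
t=11: L0/L1/L2 = HDFE/AB/- → run H
t=12: L0/L1/L2 = HDFE/AB/- → run H
t=13: L0/L1/L2 = HDFE/AB/- → run H
t=14: L0/L1/L2 = DFE/ABH/- → run D
t=15: L0/L1/L2 = DFE/ABH/- → run D
t=16: L0/L1/L2 = DFE/ABH/- → run D
t=17: L0/L1/L2 = FE/ABH/- → run F
t=18: L0/L1/L2 = FE/ABH/- → run F
t=19: L0/L1/L2 = E/ABH/- → run E
t=20: L0/L1/L2 = E/ABH/- → run E
t=21: L0/L1/L2 = E/ABH/- → run E
t=22: L0/L1/L2 = -/ABHE/- → run A
t=23: L0/L1/L2 = -/BHE/- → run B
t=24: L0/L1/L2 = -/HE/- → run H
t=25: L0/L1/L2 = -/HE/- → run H
t=26: L0/L1/L2 = -/E/- → run E
t=27: L0/L1/L2 = -/E/- → run E
t=28: L0/L1/L2 = -/E/- → run E
t=29: L0/L1/L2 = -/E/- → run E
t=30: (idle)
t=31: (idle)
t=32: (idle)
t=33: (idle)
t=34: (idle)
t=35: (idle)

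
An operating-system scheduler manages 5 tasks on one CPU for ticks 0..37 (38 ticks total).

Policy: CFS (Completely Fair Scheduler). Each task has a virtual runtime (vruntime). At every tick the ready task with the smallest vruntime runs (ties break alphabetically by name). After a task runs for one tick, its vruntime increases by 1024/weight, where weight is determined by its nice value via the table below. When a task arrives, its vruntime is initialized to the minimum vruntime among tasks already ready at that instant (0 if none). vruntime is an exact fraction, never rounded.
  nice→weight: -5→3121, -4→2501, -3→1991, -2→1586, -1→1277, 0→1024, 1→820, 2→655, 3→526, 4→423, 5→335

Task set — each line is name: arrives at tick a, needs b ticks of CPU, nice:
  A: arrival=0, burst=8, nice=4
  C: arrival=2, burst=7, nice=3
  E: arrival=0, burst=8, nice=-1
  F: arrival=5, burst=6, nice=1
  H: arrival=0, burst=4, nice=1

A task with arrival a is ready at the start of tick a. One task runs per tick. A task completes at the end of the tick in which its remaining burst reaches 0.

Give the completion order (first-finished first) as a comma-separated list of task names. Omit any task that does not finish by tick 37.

completion order = H, E, F, C, A

t=0: vr[A=0 E=0 H=0] → run A
t=1: vr[A=1024/423 E=0 H=0] → run E
t=2: vr[A=1024/423 C=0 E=1024/1277 H=0] → run C
t=3: vr[A=1024/423 C=512/263 E=1024/1277 H=0] → run H
t=4: vr[A=1024/423 C=512/263 E=1024/1277 H=256/205] → run E
t=5: vr[A=1024/423 C=512/263 E=2048/1277 F=256/205 H=256/205] → run F
t=6: vr[A=1024/423 C=512/263 E=2048/1277 F=512/205 H=256/205] → run H
t=7: vr[A=1024/423 C=512/263 E=2048/1277 F=512/205 H=512/205] → run E
t=8: vr[A=1024/423 C=512/263 E=3072/1277 F=512/205 H=512/205] → run C
t=9: vr[A=1024/423 C=1024/263 E=3072/1277 F=512/205 H=512/205] → run E
t=10: vr[A=1024/423 C=1024/263 E=4096/1277 F=512/205 H=512/205] → run A
t=11: vr[A=2048/423 C=1024/263 E=4096/1277 F=512/205 H=512/205] → run F
t=12: vr[A=2048/423 C=1024/263 E=4096/1277 F=768/205 H=512/205] → run H
t=13: vr[A=2048/423 C=1024/263 E=4096/1277 F=768/205 H=768/205] → run E
t=14: vr[A=2048/423 C=1024/263 E=5120/1277 F=768/205 H=768/205] → run F
t=15: vr[A=2048/423 C=1024/263 E=5120/1277 F=1024/205 H=768/205] → run H
t=16: vr[A=2048/423 C=1024/263 E=5120/1277 F=1024/205] → run C
t=17: vr[A=2048/423 C=1536/263 E=5120/1277 F=1024/205] → run E
t=18: vr[A=2048/423 C=1536/263 E=6144/1277 F=1024/205] → run E
t=19: vr[A=2048/423 C=1536/263 E=7168/1277 F=1024/205] → run A
t=20: vr[A=1024/141 C=1536/263 E=7168/1277 F=1024/205] → run F
t=21: vr[A=1024/141 C=1536/263 E=7168/1277 F=256/41] → run E
t=22: vr[A=1024/141 C=1536/263 F=256/41] → run C
t=23: vr[A=1024/141 C=2048/263 F=256/41] → run F
t=24: vr[A=1024/141 C=2048/263 F=1536/205] → run A
t=25: vr[A=4096/423 C=2048/263 F=1536/205] → run F
t=26: vr[A=4096/423 C=2048/263] → run C
t=27: vr[A=4096/423 C=2560/263] → run A
t=28: vr[A=5120/423 C=2560/263] → run C
t=29: vr[A=5120/423 C=3072/263] → run C
t=30: vr[A=5120/423] → run A
t=31: vr[A=2048/141] → run A
t=32: vr[A=7168/423] → run A
t=33: (idle)
t=34: (idle)
t=35: (idle)
t=36: (idle)
t=37: (idle)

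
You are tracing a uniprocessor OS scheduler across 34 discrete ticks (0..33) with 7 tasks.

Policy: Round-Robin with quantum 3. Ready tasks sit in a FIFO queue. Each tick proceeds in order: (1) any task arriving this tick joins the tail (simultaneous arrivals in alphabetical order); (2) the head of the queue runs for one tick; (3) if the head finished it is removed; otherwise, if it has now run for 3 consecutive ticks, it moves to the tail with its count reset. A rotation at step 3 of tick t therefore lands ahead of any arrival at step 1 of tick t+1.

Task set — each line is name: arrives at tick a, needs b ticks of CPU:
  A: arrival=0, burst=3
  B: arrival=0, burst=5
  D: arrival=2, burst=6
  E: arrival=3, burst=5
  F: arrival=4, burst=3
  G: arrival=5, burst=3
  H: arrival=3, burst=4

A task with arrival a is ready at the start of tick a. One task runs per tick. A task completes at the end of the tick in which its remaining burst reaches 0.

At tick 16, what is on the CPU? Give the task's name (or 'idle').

t=0: queue=[A,B] q_used=0 → run A
t=1: queue=[A,B] q_used=1 → run A
t=2: queue=[A,B,D] q_used=2 → run A
t=3: queue=[B,D,E,H] q_used=0 → run B
t=4: queue=[B,D,E,H,F] q_used=1 → run B
t=5: queue=[B,D,E,H,F,G] q_used=2 → run B
t=6: queue=[D,E,H,F,G,B] q_used=0 → run D
t=7: queue=[D,E,H,F,G,B] q_used=1 → run D
t=8: queue=[D,E,H,F,G,B] q_used=2 → run D
t=9: queue=[E,H,F,G,B,D] q_used=0 → run E
t=10: queue=[E,H,F,G,B,D] q_used=1 → run E
t=11: queue=[E,H,F,G,B,D] q_used=2 → run E
t=12: queue=[H,F,G,B,D,E] q_used=0 → run H
t=13: queue=[H,F,G,B,D,E] q_used=1 → run H
t=14: queue=[H,F,G,B,D,E] q_used=2 → run H
t=15: queue=[F,G,B,D,E,H] q_used=0 → run F
t=16: queue=[F,G,B,D,E,H] q_used=1 → run F
t=17: queue=[F,G,B,D,E,H] q_used=2 → run F
t=18: queue=[G,B,D,E,H] q_used=0 → run G
t=19: queue=[G,B,D,E,H] q_used=1 → run G
t=20: queue=[G,B,D,E,H] q_used=2 → run G
t=21: queue=[B,D,E,H] q_used=0 → run B
t=22: queue=[B,D,E,H] q_used=1 → run B
t=23: queue=[D,E,H] q_used=0 → run D
t=24: queue=[D,E,H] q_used=1 → run D
t=25: queue=[D,E,H] q_used=2 → run D
t=26: queue=[E,H] q_used=0 → run E
t=27: queue=[E,H] q_used=1 → run E
t=28: queue=[H] q_used=0 → run H
t=29: (idle)
t=30: (idle)
t=31: (idle)
t=32: (idle)
t=33: (idle)

running at tick 16 = F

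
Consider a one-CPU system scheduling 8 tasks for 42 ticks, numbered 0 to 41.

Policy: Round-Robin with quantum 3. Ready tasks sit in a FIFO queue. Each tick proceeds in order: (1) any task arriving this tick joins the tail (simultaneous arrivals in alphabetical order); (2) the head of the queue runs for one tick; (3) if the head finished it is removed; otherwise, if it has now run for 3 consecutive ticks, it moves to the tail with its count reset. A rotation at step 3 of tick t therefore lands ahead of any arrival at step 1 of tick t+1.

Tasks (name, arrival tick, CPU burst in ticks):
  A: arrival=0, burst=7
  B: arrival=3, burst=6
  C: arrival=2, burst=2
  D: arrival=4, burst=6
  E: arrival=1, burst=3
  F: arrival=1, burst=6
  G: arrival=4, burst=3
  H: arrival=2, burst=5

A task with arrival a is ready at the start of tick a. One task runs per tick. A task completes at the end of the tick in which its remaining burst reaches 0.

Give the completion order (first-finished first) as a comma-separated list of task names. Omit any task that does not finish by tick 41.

t=0: queue=[A] q_used=0 → run A
t=1: queue=[A,E,F] q_used=1 → run A
t=2: queue=[A,E,F,C,H] q_used=2 → run A
t=3: queue=[E,F,C,H,A,B] q_used=0 → run E
t=4: queue=[E,F,C,H,A,B,D,G] q_used=1 → run E
t=5: queue=[E,F,C,H,A,B,D,G] q_used=2 → run E
t=6: queue=[F,C,H,A,B,D,G] q_used=0 → run F
t=7: queue=[F,C,H,A,B,D,G] q_used=1 → run F
t=8: queue=[F,C,H,A,B,D,G] q_used=2 → run F
t=9: queue=[C,H,A,B,D,G,F] q_used=0 → run C
t=10: queue=[C,H,A,B,D,G,F] q_used=1 → run C
t=11: queue=[H,A,B,D,G,F] q_used=0 → run H
t=12: queue=[H,A,B,D,G,F] q_used=1 → run H
t=13: queue=[H,A,B,D,G,F] q_used=2 → run H
t=14: queue=[A,B,D,G,F,H] q_used=0 → run A
t=15: queue=[A,B,D,G,F,H] q_used=1 → run A
t=16: queue=[A,B,D,G,F,H] q_used=2 → run A
t=17: queue=[B,D,G,F,H,A] q_used=0 → run B
t=18: queue=[B,D,G,F,H,A] q_used=1 → run B
t=19: queue=[B,D,G,F,H,A] q_used=2 → run B
t=20: queue=[D,G,F,H,A,B] q_used=0 → run D
t=21: queue=[D,G,F,H,A,B] q_used=1 → run D
t=22: queue=[D,G,F,H,A,B] q_used=2 → run D
t=23: queue=[G,F,H,A,B,D] q_used=0 → run G
t=24: queue=[G,F,H,A,B,D] q_used=1 → run G
t=25: queue=[G,F,H,A,B,D] q_used=2 → run G
t=26: queue=[F,H,A,B,D] q_used=0 → run F
t=27: queue=[F,H,A,B,D] q_used=1 → run F
t=28: queue=[F,H,A,B,D] q_used=2 → run F
t=29: queue=[H,A,B,D] q_used=0 → run H
t=30: queue=[H,A,B,D] q_used=1 → run H
t=31: queue=[A,B,D] q_used=0 → run A
t=32: queue=[B,D] q_used=0 → run B
t=33: queue=[B,D] q_used=1 → run B
t=34: queue=[B,D] q_used=2 → run B
t=35: queue=[D] q_used=0 → run D
t=36: queue=[D] q_used=1 → run D
t=37: queue=[D] q_used=2 → run D
t=38: (idle)
t=39: (idle)
t=40: (idle)
t=41: (idle)

completion order = E, C, G, F, H, A, B, D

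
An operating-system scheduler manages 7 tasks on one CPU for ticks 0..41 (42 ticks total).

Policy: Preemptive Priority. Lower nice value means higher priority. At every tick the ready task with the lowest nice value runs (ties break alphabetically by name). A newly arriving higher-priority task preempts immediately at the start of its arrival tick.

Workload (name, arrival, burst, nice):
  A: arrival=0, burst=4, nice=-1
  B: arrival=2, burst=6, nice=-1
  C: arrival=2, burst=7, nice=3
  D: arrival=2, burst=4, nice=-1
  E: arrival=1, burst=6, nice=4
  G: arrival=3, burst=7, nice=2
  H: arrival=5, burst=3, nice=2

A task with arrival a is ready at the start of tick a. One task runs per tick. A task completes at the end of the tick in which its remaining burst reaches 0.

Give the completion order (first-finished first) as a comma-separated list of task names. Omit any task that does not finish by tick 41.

completion order = A, B, D, G, H, C, E

t=0: ready={A} → run A
t=1: ready={A,E} → run A
t=2: ready={A,B,C,D,E} → run A
t=3: ready={A,B,C,D,E,G} → run A
t=4: ready={B,C,D,E,G} → run B
t=5: ready={B,C,D,E,G,H} → run B
t=6: ready={B,C,D,E,G,H} → run B
t=7: ready={B,C,D,E,G,H} → run B
t=8: ready={B,C,D,E,G,H} → run B
t=9: ready={B,C,D,E,G,H} → run B
t=10: ready={C,D,E,G,H} → run D
t=11: ready={C,D,E,G,H} → run D
t=12: ready={C,D,E,G,H} → run D
t=13: ready={C,D,E,G,H} → run D
t=14: ready={C,E,G,H} → run G
t=15: ready={C,E,G,H} → run G
t=16: ready={C,E,G,H} → run G
t=17: ready={C,E,G,H} → run G
t=18: ready={C,E,G,H} → run G
t=19: ready={C,E,G,H} → run G
t=20: ready={C,E,G,H} → run G
t=21: ready={C,E,H} → run H
t=22: ready={C,E,H} → run H
t=23: ready={C,E,H} → run H
t=24: ready={C,E} → run C
t=25: ready={C,E} → run C
t=26: ready={C,E} → run C
t=27: ready={C,E} → run C
t=28: ready={C,E} → run C
t=29: ready={C,E} → run C
t=30: ready={C,E} → run C
t=31: ready={E} → run E
t=32: ready={E} → run E
t=33: ready={E} → run E
t=34: ready={E} → run E
t=35: ready={E} → run E
t=36: ready={E} → run E
t=37: (idle)
t=38: (idle)
t=39: (idle)
t=40: (idle)
t=41: (idle)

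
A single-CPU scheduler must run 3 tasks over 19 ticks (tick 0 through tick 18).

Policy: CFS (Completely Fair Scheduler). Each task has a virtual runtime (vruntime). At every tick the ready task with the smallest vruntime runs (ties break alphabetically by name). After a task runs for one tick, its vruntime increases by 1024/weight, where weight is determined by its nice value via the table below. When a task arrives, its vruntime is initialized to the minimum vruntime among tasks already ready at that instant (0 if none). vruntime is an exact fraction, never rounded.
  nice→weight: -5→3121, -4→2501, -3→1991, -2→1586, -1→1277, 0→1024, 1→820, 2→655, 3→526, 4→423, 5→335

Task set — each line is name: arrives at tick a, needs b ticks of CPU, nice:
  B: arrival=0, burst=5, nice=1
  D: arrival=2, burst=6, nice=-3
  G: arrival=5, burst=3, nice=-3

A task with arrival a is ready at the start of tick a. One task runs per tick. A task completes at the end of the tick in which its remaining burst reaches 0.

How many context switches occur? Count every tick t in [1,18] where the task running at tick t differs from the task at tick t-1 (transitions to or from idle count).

t=0: vr[B=0] → run B
t=1: vr[B=256/205] → run B
t=2: vr[B=512/205 D=512/205] → run B
t=3: vr[B=768/205 D=512/205] → run D
t=4: vr[B=768/205 D=1229312/408155] → run D
t=5: vr[B=768/205 D=1439232/408155 G=1439232/408155] → run D
t=6: vr[B=768/205 D=1649152/408155 G=1439232/408155] → run G
t=7: vr[B=768/205 D=1649152/408155 G=1649152/408155] → run B
t=8: vr[B=1024/205 D=1649152/408155 G=1649152/408155] → run D
t=9: vr[B=1024/205 D=1859072/408155 G=1649152/408155] → run G
t=10: vr[B=1024/205 D=1859072/408155 G=1859072/408155] → run D
t=11: vr[B=1024/205 D=2068992/408155 G=1859072/408155] → run G
t=12: vr[B=1024/205 D=2068992/408155] → run B
t=13: vr[D=2068992/408155] → run D
t=14: (idle)
t=15: (idle)
t=16: (idle)
t=17: (idle)
t=18: (idle)

context switches = 10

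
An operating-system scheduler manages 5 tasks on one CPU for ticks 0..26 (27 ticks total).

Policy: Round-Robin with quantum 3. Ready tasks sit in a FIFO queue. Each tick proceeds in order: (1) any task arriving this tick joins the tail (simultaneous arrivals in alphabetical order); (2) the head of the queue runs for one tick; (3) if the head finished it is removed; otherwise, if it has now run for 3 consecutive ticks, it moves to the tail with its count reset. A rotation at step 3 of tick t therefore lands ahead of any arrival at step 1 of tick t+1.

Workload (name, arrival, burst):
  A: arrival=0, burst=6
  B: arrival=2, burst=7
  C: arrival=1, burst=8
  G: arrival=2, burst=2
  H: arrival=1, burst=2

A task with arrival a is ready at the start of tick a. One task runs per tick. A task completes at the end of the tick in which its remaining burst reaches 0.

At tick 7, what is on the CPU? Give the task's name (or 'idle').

running at tick 7 = H

t=0: queue=[A] q_used=0 → run A
t=1: queue=[A,C,H] q_used=1 → run A
t=2: queue=[A,C,H,B,G] q_used=2 → run A
t=3: queue=[C,H,B,G,A] q_used=0 → run C
t=4: queue=[C,H,B,G,A] q_used=1 → run C
t=5: queue=[C,H,B,G,A] q_used=2 → run C
t=6: queue=[H,B,G,A,C] q_used=0 → run H
t=7: queue=[H,B,G,A,C] q_used=1 → run H
t=8: queue=[B,G,A,C] q_used=0 → run B
t=9: queue=[B,G,A,C] q_used=1 → run B
t=10: queue=[B,G,A,C] q_used=2 → run B
t=11: queue=[G,A,C,B] q_used=0 → run G
t=12: queue=[G,A,C,B] q_used=1 → run G
t=13: queue=[A,C,B] q_used=0 → run A
t=14: queue=[A,C,B] q_used=1 → run A
t=15: queue=[A,C,B] q_used=2 → run A
t=16: queue=[C,B] q_used=0 → run C
t=17: queue=[C,B] q_used=1 → run C
t=18: queue=[C,B] q_used=2 → run C
t=19: queue=[B,C] q_used=0 → run B
t=20: queue=[B,C] q_used=1 → run B
t=21: queue=[B,C] q_used=2 → run B
t=22: queue=[C,B] q_used=0 → run C
t=23: queue=[C,B] q_used=1 → run C
t=24: queue=[B] q_used=0 → run B
t=25: (idle)
t=26: (idle)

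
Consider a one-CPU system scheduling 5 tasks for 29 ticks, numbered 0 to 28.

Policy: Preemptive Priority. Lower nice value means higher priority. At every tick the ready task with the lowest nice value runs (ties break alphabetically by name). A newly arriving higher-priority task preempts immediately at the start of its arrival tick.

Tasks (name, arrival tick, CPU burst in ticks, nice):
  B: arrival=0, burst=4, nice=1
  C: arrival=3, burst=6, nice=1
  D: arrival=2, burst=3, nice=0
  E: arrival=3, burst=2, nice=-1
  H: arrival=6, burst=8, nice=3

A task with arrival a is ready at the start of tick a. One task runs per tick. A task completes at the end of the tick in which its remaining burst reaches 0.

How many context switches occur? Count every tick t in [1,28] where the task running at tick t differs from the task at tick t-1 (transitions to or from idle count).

t=0: ready={B} → run B
t=1: ready={B} → run B
t=2: ready={B,D} → run D
t=3: ready={B,C,D,E} → run E
t=4: ready={B,C,D,E} → run E
t=5: ready={B,C,D} → run D
t=6: ready={B,C,D,H} → run D
t=7: ready={B,C,H} → run B
t=8: ready={B,C,H} → run B
t=9: ready={C,H} → run C
t=10: ready={C,H} → run C
t=11: ready={C,H} → run C
t=12: ready={C,H} → run C
t=13: ready={C,H} → run C
t=14: ready={C,H} → run C
t=15: ready={H} → run H
t=16: ready={H} → run H
t=17: ready={H} → run H
t=18: ready={H} → run H
t=19: ready={H} → run H
t=20: ready={H} → run H
t=21: ready={H} → run H
t=22: ready={H} → run H
t=23: (idle)
t=24: (idle)
t=25: (idle)
t=26: (idle)
t=27: (idle)
t=28: (idle)

context switches = 7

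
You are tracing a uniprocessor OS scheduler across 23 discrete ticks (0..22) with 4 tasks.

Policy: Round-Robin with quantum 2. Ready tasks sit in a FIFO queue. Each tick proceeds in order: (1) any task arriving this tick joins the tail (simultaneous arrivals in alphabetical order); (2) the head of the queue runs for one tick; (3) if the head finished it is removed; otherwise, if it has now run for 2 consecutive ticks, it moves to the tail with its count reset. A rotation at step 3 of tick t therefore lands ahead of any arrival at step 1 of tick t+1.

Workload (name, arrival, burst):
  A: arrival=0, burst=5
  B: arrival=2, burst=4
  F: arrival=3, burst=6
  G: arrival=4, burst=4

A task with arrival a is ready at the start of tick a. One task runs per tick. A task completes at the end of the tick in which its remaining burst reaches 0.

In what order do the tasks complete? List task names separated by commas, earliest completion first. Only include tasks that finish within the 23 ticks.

completion order = A, B, G, F

t=0: queue=[A] q_used=0 → run A
t=1: queue=[A] q_used=1 → run A
t=2: queue=[A,B] q_used=0 → run A
t=3: queue=[A,B,F] q_used=1 → run A
t=4: queue=[B,F,A,G] q_used=0 → run B
t=5: queue=[B,F,A,G] q_used=1 → run B
t=6: queue=[F,A,G,B] q_used=0 → run F
t=7: queue=[F,A,G,B] q_used=1 → run F
t=8: queue=[A,G,B,F] q_used=0 → run A
t=9: queue=[G,B,F] q_used=0 → run G
t=10: queue=[G,B,F] q_used=1 → run G
t=11: queue=[B,F,G] q_used=0 → run B
t=12: queue=[B,F,G] q_used=1 → run B
t=13: queue=[F,G] q_used=0 → run F
t=14: queue=[F,G] q_used=1 → run F
t=15: queue=[G,F] q_used=0 → run G
t=16: queue=[G,F] q_used=1 → run G
t=17: queue=[F] q_used=0 → run F
t=18: queue=[F] q_used=1 → run F
t=19: (idle)
t=20: (idle)
t=21: (idle)
t=22: (idle)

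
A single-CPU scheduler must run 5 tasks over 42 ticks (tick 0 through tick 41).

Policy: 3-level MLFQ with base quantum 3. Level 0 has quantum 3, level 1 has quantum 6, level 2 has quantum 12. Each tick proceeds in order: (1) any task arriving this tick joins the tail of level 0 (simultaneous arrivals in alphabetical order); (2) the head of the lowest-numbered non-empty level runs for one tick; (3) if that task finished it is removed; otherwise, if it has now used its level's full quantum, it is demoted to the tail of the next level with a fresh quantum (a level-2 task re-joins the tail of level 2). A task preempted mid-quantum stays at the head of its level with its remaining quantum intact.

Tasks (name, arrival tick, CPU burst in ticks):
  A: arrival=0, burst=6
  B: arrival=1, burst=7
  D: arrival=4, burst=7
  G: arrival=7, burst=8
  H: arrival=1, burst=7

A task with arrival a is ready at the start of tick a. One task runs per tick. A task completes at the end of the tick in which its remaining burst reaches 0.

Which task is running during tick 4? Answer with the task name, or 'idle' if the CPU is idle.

running at tick 4 = B

t=0: L0/L1/L2 = A/-/- → run A
t=1: L0/L1/L2 = ABH/-/- → run A
t=2: L0/L1/L2 = ABH/-/- → run A
t=3: L0/L1/L2 = BH/A/- → run B
t=4: L0/L1/L2 = BHD/A/- → run B
t=5: L0/L1/L2 = BHD/A/- → run B
t=6: L0/L1/L2 = HD/AB/- → run H
t=7: L0/L1/L2 = HDG/AB/- → run H
t=8: L0/L1/L2 = HDG/AB/- → run H
t=9: L0/L1/L2 = DG/ABH/- → run D
t=10: L0/L1/L2 = DG/ABH/- → run D
t=11: L0/L1/L2 = DG/ABH/- → run D
t=12: L0/L1/L2 = G/ABHD/- → run G
t=13: L0/L1/L2 = G/ABHD/- → run G
t=14: L0/L1/L2 = G/ABHD/- → run G
t=15: L0/L1/L2 = -/ABHDG/- → run A
t=16: L0/L1/L2 = -/ABHDG/- → run A
t=17: L0/L1/L2 = -/ABHDG/- → run A
t=18: L0/L1/L2 = -/BHDG/- → run B
t=19: L0/L1/L2 = -/BHDG/- → run B
t=20: L0/L1/L2 = -/BHDG/- → run B
t=21: L0/L1/L2 = -/BHDG/- → run B
t=22: L0/L1/L2 = -/HDG/- → run H
t=23: L0/L1/L2 = -/HDG/- → run H
t=24: L0/L1/L2 = -/HDG/- → run H
t=25: L0/L1/L2 = -/HDG/- → run H
t=26: L0/L1/L2 = -/DG/- → run D
t=27: L0/L1/L2 = -/DG/- → run D
t=28: L0/L1/L2 = -/DG/- → run D
t=29: L0/L1/L2 = -/DG/- → run D
t=30: L0/L1/L2 = -/G/- → run G
t=31: L0/L1/L2 = -/G/- → run G
t=32: L0/L1/L2 = -/G/- → run G
t=33: L0/L1/L2 = -/G/- → run G
t=34: L0/L1/L2 = -/G/- → run G
t=35: (idle)
t=36: (idle)
t=37: (idle)
t=38: (idle)
t=39: (idle)
t=40: (idle)
t=41: (idle)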